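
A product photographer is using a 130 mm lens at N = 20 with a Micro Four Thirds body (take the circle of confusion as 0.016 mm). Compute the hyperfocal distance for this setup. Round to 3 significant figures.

Hyperfocal distance H = f²/(N·c) + f = 130²/(20 × 0.016) + 130 = 16900/0.32 + 130 ≈ 52942.5 mm ≈ 52.9 m.

52.9 m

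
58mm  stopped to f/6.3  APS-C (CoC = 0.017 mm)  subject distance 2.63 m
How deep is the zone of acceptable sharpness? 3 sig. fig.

Hyperfocal distance H = f²/(N·c) + f = 58²/(6.3 × 0.017) + 58 = 3364/0.1071 + 58 ≈ 31467.9 mm ≈ 31.47 m.
Near limit Dn = s·(H − f)/(H + s − 2f) = 2630 × (31467.9 − 58) / (31467.9 + 2630 − 2 × 58) = 2630 × 31409.9 / 33981.9 ≈ 2430.94 mm.
Far limit Df = s·(H − f)/(H − s) = 2630 × (31467.9 − 58) / (31467.9 − 2630) = 2630 × 31409.9 / 28837.9 ≈ 2864.56 mm.
Depth of field = Df − Dn = 2864.56 − 2430.94 ≈ 433.62 mm.

434 mm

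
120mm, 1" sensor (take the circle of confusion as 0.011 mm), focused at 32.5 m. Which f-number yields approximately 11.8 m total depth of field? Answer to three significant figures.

f/7.11

Write h = H − f = f²/(N·c). The thin-lens limits are Dn = s·h/(h + (s−f)) and Df = s·h/(h − (s−f)), so DoF = Df − Dn = 2·s·(s−f)·h / (h² − (s−f)²).
That is a quadratic in h: DoF·h² − 2·s·(s−f)·h − DoF·(s−f)² = 0 ⇒ h = (s−f)·(s + √(s² + DoF²)) / DoF = 32380 × (32500 + √(32500² + 11800²)) / 11800 = 32380 × (32500 + 34575.9) / 11800 ≈ 184061 mm.
Then N = f²/(c·h) = 120² / (0.011 × 184061) = 14400 / 2024.7 ≈ 7.11.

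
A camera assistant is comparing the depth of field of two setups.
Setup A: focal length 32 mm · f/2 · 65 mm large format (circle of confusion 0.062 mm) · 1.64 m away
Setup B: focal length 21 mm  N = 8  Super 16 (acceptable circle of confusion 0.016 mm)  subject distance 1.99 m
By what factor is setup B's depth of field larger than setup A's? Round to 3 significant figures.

5.09

Setup A: H = 32²/(2×0.062) + 32 ≈ 8290.1 mm; DoF = Df − Dn = 2036.56 − 1372.71 ≈ 663.85 mm.
Setup B: H = 21²/(8×0.016) + 21 ≈ 3466.3 mm; DoF = Df − Dn = 4644.1 − 1266.3 ≈ 3377.8 mm.
Ratio = 3377.8 / 663.85 ≈ 5.09.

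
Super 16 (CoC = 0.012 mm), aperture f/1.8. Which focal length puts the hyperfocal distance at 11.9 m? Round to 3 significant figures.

16.0 mm

From H = f²/(N·c) + f, with f ≪ H: f ≈ √(H·N·c) = √(11900 × 1.8 × 0.012) = √257.04 ≈ 16.03 mm.
The +f correction barely moves this — solving exactly, f² + N·c·f − N·c·H = 0 ⇒ f = (−N·c + √((N·c)² + 4·N·c·H))/2 = (−0.0216 + √1028.2)/2 ≈ 16.022 mm, so f ≈ 16.0 mm.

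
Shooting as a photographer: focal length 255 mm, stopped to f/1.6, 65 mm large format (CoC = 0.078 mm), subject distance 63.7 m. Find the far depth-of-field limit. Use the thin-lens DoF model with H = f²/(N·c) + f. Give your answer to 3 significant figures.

Hyperfocal distance H = f²/(N·c) + f = 255²/(1.6 × 0.078) + 255 = 65025/0.1248 + 255 ≈ 521288.7 mm ≈ 521.3 m.
Far limit Df = s·(H − f)/(H − s) = 63700 × (521288.7 − 255) / (521288.7 − 63700) = 63700 × 521033.7 / 457588.7 ≈ 72532 mm ≈ 72.5 m.

72.5 m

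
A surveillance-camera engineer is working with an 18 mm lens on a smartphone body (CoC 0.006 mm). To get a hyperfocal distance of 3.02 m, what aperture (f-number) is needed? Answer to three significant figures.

f/18

Rearrange H = f²/(N·c) + f for N: N = f² / ((H − f)·c).
N = 18² / ((3020 − 18) × 0.006) = 324 / 18.01 ≈ 18.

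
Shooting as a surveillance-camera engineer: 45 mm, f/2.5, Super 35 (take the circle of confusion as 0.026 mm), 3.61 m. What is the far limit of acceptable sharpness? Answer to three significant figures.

4.08 m

Hyperfocal distance H = f²/(N·c) + f = 45²/(2.5 × 0.026) + 45 = 2025/0.065 + 45 ≈ 31198.8 mm ≈ 31.20 m.
Far limit Df = s·(H − f)/(H − s) = 3610 × (31198.8 − 45) / (31198.8 − 3610) = 3610 × 31153.8 / 27588.8 ≈ 4076.5 mm ≈ 4.08 m.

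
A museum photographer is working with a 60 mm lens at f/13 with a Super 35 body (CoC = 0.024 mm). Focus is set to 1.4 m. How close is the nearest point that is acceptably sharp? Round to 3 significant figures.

Hyperfocal distance H = f²/(N·c) + f = 60²/(13 × 0.024) + 60 = 3600/0.312 + 60 ≈ 11598.5 mm ≈ 11.60 m.
Near limit Dn = s·(H − f)/(H + s − 2f) = 1400 × (11598.5 − 60) / (11598.5 + 1400 − 2 × 60) = 1400 × 11538.5 / 12878.5 ≈ 1254.3 mm ≈ 1.25 m.

1.25 m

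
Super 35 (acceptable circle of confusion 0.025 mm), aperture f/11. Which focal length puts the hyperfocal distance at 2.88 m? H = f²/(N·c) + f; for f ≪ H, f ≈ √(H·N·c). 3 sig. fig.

From H = f²/(N·c) + f, with f ≪ H: f ≈ √(H·N·c) = √(2880 × 11 × 0.025) = √792.00 ≈ 28.14 mm.
Exact: f² + N·c·f − N·c·H = 0 ⇒ f = (−N·c + √((N·c)² + 4·N·c·H))/2 = (−0.275 + √3168.1)/2 ≈ 28.005 mm ≈ 28.0 mm.

28.0 mm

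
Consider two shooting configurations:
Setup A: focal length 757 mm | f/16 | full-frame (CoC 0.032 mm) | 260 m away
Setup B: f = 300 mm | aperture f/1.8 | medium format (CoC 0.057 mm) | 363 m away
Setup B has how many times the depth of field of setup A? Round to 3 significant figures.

2.84

Setup A: H = 757²/(16×0.032) + 757 ≈ 1119993.3 mm; DoF = Df − Dn = 338376 − 211103 ≈ 127273 mm.
Setup B: H = 300²/(1.8×0.057) + 300 ≈ 877493.0 mm; DoF = Df − Dn = 618903 − 256813 ≈ 362090 mm.
Ratio = 362090 / 127273 ≈ 2.84.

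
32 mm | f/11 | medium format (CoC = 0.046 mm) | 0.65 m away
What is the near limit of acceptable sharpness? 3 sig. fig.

498 mm

Hyperfocal distance H = f²/(N·c) + f = 32²/(11 × 0.046) + 32 = 1024/0.506 + 32 ≈ 2055.7 mm ≈ 2.056 m.
Near limit Dn = s·(H − f)/(H + s − 2f) = 650 × (2055.7 − 32) / (2055.7 + 650 − 2 × 32) = 650 × 2023.7 / 2641.7 ≈ 497.94 mm.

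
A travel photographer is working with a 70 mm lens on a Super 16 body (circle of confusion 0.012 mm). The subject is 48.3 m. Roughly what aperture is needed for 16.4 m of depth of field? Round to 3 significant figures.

Write h = H − f = f²/(N·c). The thin-lens limits are Dn = s·h/(h + (s−f)) and Df = s·h/(h − (s−f)), so DoF = Df − Dn = 2·s·(s−f)·h / (h² − (s−f)²).
That is a quadratic in h: DoF·h² − 2·s·(s−f)·h − DoF·(s−f)² = 0 ⇒ h = (s−f)·(s + √(s² + DoF²)) / DoF = 48230 × (48300 + √(48300² + 16400²)) / 16400 = 48230 × (48300 + 51008.3) / 16400 ≈ 292051 mm.
Then N = f²/(c·h) = 70² / (0.012 × 292051) = 4900 / 3504.6 ≈ 1.40.

f/1.40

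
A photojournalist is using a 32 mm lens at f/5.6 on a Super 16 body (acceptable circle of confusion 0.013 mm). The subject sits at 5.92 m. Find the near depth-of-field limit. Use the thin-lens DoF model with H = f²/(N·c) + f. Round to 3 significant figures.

4.17 m

Hyperfocal distance H = f²/(N·c) + f = 32²/(5.6 × 0.013) + 32 = 1024/0.0728 + 32 ≈ 14097.9 mm ≈ 14.10 m.
Near limit Dn = s·(H − f)/(H + s − 2f) = 5920 × (14097.9 − 32) / (14097.9 + 5920 − 2 × 32) = 5920 × 14065.9 / 19953.9 ≈ 4173.1 mm ≈ 4.17 m.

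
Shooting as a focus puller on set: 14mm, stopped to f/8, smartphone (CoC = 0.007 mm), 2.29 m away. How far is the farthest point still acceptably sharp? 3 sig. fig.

Hyperfocal distance H = f²/(N·c) + f = 14²/(8 × 0.007) + 14 = 196/0.056 + 14 ≈ 3514.0 mm ≈ 3.514 m.
Far limit Df = s·(H − f)/(H − s) = 2290 × (3514.0 − 14) / (3514.0 − 2290) = 2290 × 3500.0 / 1224.0 ≈ 6548.2 mm ≈ 6.55 m.

6.55 m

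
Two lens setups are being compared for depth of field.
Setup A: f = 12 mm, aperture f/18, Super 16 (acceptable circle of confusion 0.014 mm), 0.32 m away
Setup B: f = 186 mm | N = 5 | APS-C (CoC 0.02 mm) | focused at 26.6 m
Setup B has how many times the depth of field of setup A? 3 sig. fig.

8.40

Setup A: H = 12²/(18×0.014) + 12 ≈ 583.4 mm; DoF = Df − Dn = 694.14 − 207.93 ≈ 486.21 mm.
Setup B: H = 186²/(5×0.02) + 186 ≈ 346146.0 mm; DoF = Df − Dn = 28798.8 − 24713.2 ≈ 4085.6 mm.
Ratio = 4085.6 / 486.21 ≈ 8.40.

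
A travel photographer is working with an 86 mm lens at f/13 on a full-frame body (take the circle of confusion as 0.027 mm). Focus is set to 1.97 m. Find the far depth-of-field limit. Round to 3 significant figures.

2.16 m

Hyperfocal distance H = f²/(N·c) + f = 86²/(13 × 0.027) + 86 = 7396/0.351 + 86 ≈ 21157.2 mm ≈ 21.16 m.
Far limit Df = s·(H − f)/(H − s) = 1970 × (21157.2 − 86) / (21157.2 − 1970) = 1970 × 21071.2 / 19187.2 ≈ 2163.4 mm ≈ 2.16 m.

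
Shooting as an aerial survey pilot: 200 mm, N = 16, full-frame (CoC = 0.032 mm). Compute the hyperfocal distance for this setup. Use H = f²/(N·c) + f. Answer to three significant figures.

78.3 m

Hyperfocal distance H = f²/(N·c) + f = 200²/(16 × 0.032) + 200 = 40000/0.512 + 200 ≈ 78325.0 mm ≈ 78.3 m.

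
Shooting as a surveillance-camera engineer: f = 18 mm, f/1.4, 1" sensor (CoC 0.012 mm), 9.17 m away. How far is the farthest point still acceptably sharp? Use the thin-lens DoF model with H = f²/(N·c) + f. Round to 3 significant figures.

Hyperfocal distance H = f²/(N·c) + f = 18²/(1.4 × 0.012) + 18 = 324/0.0168 + 18 ≈ 19303.7 mm ≈ 19.30 m.
Far limit Df = s·(H − f)/(H − s) = 9170 × (19303.7 − 18) / (19303.7 − 9170) = 9170 × 19285.7 / 10133.7 ≈ 17452 mm ≈ 17.5 m.

17.5 m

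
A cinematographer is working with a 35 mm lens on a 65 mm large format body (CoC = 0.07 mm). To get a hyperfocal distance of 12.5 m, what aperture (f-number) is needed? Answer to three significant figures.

f/1.40

Rearrange H = f²/(N·c) + f for N: N = f² / ((H − f)·c).
N = 35² / ((12500 − 35) × 0.07) = 1225 / 872.6 ≈ 1.40.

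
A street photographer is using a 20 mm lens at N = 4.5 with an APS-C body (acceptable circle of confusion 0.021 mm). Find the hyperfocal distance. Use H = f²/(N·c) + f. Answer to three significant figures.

Hyperfocal distance H = f²/(N·c) + f = 20²/(4.5 × 0.021) + 20 = 400/0.0945 + 20 ≈ 4252.8 mm ≈ 4.25 m.

4.25 m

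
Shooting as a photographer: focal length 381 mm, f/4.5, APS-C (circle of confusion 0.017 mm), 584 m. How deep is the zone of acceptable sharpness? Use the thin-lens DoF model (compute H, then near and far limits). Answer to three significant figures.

Hyperfocal distance H = f²/(N·c) + f = 381²/(4.5 × 0.017) + 381 = 145161/0.0765 + 381 ≈ 1897910.4 mm ≈ 1898 m.
Near limit Dn = s·(H − f)/(H + s − 2f) = 584000 × (1897910.4 − 381) / (1897910.4 + 584000 − 2 × 381) = 584000 × 1897529.4 / 2481148.4 ≈ 446631 mm.
Far limit Df = s·(H − f)/(H − s) = 584000 × (1897910.4 − 381) / (1897910.4 − 584000) = 584000 × 1897529.4 / 1313910.4 ≈ 843404 mm.
Depth of field = Df − Dn = 843404 − 446631 ≈ 396773 mm ≈ 397 m.

397 m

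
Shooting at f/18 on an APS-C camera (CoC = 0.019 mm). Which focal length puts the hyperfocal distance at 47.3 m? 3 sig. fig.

From H = f²/(N·c) + f, with f ≪ H: f ≈ √(H·N·c) = √(47300 × 18 × 0.019) = √16177 ≈ 127.2 mm.
The +f correction barely moves this — solving exactly, f² + N·c·f − N·c·H = 0 ⇒ f = (−N·c + √((N·c)² + 4·N·c·H))/2 = (−0.342 + √64707)/2 ≈ 127.02 mm, so f ≈ 127 mm.

127 mm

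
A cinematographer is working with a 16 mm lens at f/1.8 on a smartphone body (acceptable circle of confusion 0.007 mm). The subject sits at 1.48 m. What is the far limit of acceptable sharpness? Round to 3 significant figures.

1.59 m

Hyperfocal distance H = f²/(N·c) + f = 16²/(1.8 × 0.007) + 16 = 256/0.0126 + 16 ≈ 20333.5 mm ≈ 20.33 m.
Far limit Df = s·(H − f)/(H − s) = 1480 × (20333.5 − 16) / (20333.5 − 1480) = 1480 × 20317.5 / 18853.5 ≈ 1594.9 mm ≈ 1.59 m.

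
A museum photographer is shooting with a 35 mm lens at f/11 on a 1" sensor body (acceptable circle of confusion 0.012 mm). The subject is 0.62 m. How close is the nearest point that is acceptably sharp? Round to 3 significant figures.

Hyperfocal distance H = f²/(N·c) + f = 35²/(11 × 0.012) + 35 = 1225/0.132 + 35 ≈ 9315.3 mm ≈ 9.315 m.
Near limit Dn = s·(H − f)/(H + s − 2f) = 620 × (9315.3 − 35) / (9315.3 + 620 − 2 × 35) = 620 × 9280.3 / 9865.3 ≈ 583.23 mm ≈ 0.583 m.

0.583 m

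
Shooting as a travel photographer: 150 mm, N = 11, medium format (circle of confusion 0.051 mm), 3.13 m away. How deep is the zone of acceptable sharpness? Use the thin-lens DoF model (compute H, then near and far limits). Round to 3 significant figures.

Hyperfocal distance H = f²/(N·c) + f = 150²/(11 × 0.051) + 150 = 22500/0.561 + 150 ≈ 40257.0 mm ≈ 40.26 m.
Near limit Dn = s·(H − f)/(H + s − 2f) = 3130 × (40257.0 − 150) / (40257.0 + 3130 − 2 × 150) = 3130 × 40107.0 / 43087.0 ≈ 2913.52 mm.
Far limit Df = s·(H − f)/(H − s) = 3130 × (40257.0 − 150) / (40257.0 − 3130) = 3130 × 40107.0 / 37127.0 ≈ 3381.23 mm.
Depth of field = Df − Dn = 3381.23 − 2913.52 ≈ 467.71 mm.

468 mm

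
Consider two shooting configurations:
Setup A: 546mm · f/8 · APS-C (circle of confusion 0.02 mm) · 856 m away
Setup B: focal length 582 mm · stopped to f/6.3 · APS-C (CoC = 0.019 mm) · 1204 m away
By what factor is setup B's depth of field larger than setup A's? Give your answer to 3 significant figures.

1.26

Setup A: H = 546²/(8×0.02) + 546 ≈ 1863771.0 mm; DoF = Df − Dn = 1582622 − 586653 ≈ 995969 mm.
Setup B: H = 582²/(6.3×0.019) + 582 ≈ 2830356.4 mm; DoF = Df − Dn = 2094897 − 844752 ≈ 1250145 mm.
Ratio = 1250145 / 995969 ≈ 1.26.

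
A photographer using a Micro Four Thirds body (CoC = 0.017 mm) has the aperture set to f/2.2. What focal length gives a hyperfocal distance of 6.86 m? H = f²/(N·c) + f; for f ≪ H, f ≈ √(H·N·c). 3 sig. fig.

16.0 mm

From H = f²/(N·c) + f, with f ≪ H: f ≈ √(H·N·c) = √(6860 × 2.2 × 0.017) = √256.56 ≈ 16.02 mm.
The +f correction barely moves this — solving exactly, f² + N·c·f − N·c·H = 0 ⇒ f = (−N·c + √((N·c)² + 4·N·c·H))/2 = (−0.0374 + √1026.3)/2 ≈ 15.999 mm, so f ≈ 16.0 mm.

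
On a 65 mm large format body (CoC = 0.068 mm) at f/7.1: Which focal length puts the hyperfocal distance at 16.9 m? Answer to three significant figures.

90.1 mm

From H = f²/(N·c) + f, with f ≪ H: f ≈ √(H·N·c) = √(16900 × 7.1 × 0.068) = √8159.3 ≈ 90.33 mm.
Exact: f² + N·c·f − N·c·H = 0 ⇒ f = (−N·c + √((N·c)² + 4·N·c·H))/2 = (−0.4828 + √32638)/2 ≈ 90.088 mm ≈ 90.1 mm.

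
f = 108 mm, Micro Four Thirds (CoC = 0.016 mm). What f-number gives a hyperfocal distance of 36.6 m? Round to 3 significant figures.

f/20

Rearrange H = f²/(N·c) + f for N: N = f² / ((H − f)·c).
N = 108² / ((36600 − 108) × 0.016) = 11664 / 583.9 ≈ 20.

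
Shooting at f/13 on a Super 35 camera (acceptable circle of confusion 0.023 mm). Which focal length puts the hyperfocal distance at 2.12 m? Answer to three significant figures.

From H = f²/(N·c) + f, with f ≪ H: f ≈ √(H·N·c) = √(2120 × 13 × 0.023) = √633.88 ≈ 25.18 mm.
Exact: f² + N·c·f − N·c·H = 0 ⇒ f = (−N·c + √((N·c)² + 4·N·c·H))/2 = (−0.299 + √2535.6)/2 ≈ 25.028 mm ≈ 25.0 mm.

25.0 mm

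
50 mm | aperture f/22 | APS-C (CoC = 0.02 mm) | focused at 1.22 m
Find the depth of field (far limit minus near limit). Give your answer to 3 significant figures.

0.525 m

Hyperfocal distance H = f²/(N·c) + f = 50²/(22 × 0.02) + 50 = 2500/0.44 + 50 ≈ 5731.8 mm ≈ 5.732 m.
Near limit Dn = s·(H − f)/(H + s − 2f) = 1220 × (5731.8 − 50) / (5731.8 + 1220 − 2 × 50) = 1220 × 5681.8 / 6851.8 ≈ 1011.68 mm.
Far limit Df = s·(H − f)/(H − s) = 1220 × (5731.8 − 50) / (5731.8 − 1220) = 1220 × 5681.8 / 4511.8 ≈ 1536.37 mm.
Depth of field = Df − Dn = 1536.37 − 1011.68 ≈ 524.69 mm ≈ 0.525 m.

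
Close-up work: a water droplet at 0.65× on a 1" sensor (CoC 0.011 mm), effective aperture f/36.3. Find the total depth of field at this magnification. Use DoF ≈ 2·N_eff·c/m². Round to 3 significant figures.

1.89 mm

At magnification m, DoF ≈ 2·N_eff·c/m² = 2 × 36.3 × 0.011 / 0.65² = 0.7986 / 0.4225 ≈ 1.89 mm.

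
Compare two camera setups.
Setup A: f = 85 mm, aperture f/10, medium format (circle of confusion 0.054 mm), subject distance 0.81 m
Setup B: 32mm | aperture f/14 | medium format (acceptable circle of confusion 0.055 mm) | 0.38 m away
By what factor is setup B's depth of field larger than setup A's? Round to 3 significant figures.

2.42

Setup A: H = 85²/(10×0.054) + 85 ≈ 13464.6 mm; DoF = Df − Dn = 856.406 − 768.365 ≈ 88.041 mm.
Setup B: H = 32²/(14×0.055) + 32 ≈ 1361.9 mm; DoF = Df − Dn = 514.68 − 301.19 ≈ 213.49 mm.
Ratio = 213.49 / 88.041 ≈ 2.42.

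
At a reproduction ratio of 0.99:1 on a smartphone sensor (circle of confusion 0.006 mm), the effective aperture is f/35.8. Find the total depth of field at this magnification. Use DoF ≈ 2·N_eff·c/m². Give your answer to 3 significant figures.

0.438 mm

At magnification m, DoF ≈ 2·N_eff·c/m² = 2 × 35.8 × 0.006 / 0.99² = 0.4296 / 0.9801 ≈ 0.438 mm.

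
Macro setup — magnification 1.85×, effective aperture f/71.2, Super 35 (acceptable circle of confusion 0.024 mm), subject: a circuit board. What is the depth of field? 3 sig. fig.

At magnification m, DoF ≈ 2·N_eff·c/m² = 2 × 71.2 × 0.024 / 1.85² = 3.418 / 3.423 ≈ 0.999 mm.

0.999 mm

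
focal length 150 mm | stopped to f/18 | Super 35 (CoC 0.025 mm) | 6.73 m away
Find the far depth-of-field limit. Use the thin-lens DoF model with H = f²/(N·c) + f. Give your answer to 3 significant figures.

Hyperfocal distance H = f²/(N·c) + f = 150²/(18 × 0.025) + 150 = 22500/0.45 + 150 ≈ 50150.0 mm ≈ 50.15 m.
Far limit Df = s·(H − f)/(H − s) = 6730 × (50150.0 − 150) / (50150.0 − 6730) = 6730 × 50000.0 / 43420.0 ≈ 7749.9 mm ≈ 7.75 m.

7.75 m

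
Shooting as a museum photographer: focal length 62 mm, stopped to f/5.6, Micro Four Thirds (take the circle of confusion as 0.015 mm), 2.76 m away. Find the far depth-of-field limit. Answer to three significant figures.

Hyperfocal distance H = f²/(N·c) + f = 62²/(5.6 × 0.015) + 62 = 3844/0.084 + 62 ≈ 45823.9 mm ≈ 45.82 m.
Far limit Df = s·(H − f)/(H − s) = 2760 × (45823.9 − 62) / (45823.9 − 2760) = 2760 × 45761.9 / 43063.9 ≈ 2932.9 mm ≈ 2.93 m.

2.93 m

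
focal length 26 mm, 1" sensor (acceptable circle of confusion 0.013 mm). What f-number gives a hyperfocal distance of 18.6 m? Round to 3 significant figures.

f/2.80

Rearrange H = f²/(N·c) + f for N: N = f² / ((H − f)·c).
N = 26² / ((18600 − 26) × 0.013) = 676 / 241.5 ≈ 2.80.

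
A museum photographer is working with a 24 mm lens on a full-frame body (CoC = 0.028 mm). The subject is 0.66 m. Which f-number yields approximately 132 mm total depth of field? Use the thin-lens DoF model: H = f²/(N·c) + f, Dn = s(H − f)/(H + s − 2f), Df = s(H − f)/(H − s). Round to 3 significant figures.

f/3.20

Write h = H − f = f²/(N·c). The thin-lens limits are Dn = s·h/(h + (s−f)) and Df = s·h/(h − (s−f)), so DoF = Df − Dn = 2·s·(s−f)·h / (h² − (s−f)²).
That is a quadratic in h: DoF·h² − 2·s·(s−f)·h − DoF·(s−f)² = 0 ⇒ h = (s−f)·(s + √(s² + DoF²)) / DoF = 636 × (660 + √(660² + 132²)) / 132 = 636 × (660 + 673.071) / 132 ≈ 6423.0 mm.
Then N = f²/(c·h) = 24² / (0.028 × 6423.0) = 576 / 179.84 ≈ 3.20.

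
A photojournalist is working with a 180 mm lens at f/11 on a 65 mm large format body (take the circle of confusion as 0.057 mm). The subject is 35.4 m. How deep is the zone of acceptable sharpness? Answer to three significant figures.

Hyperfocal distance H = f²/(N·c) + f = 180²/(11 × 0.057) + 180 = 32400/0.627 + 180 ≈ 51854.6 mm ≈ 51.85 m.
Near limit Dn = s·(H − f)/(H + s − 2f) = 35400 × (51854.6 − 180) / (51854.6 + 35400 − 2 × 180) = 35400 × 51674.6 / 86894.6 ≈ 21052 mm.
Far limit Df = s·(H − f)/(H − s) = 35400 × (51854.6 − 180) / (51854.6 − 35400) = 35400 × 51674.6 / 16454.6 ≈ 111171 mm.
Depth of field = Df − Dn = 111171 − 21052 ≈ 90119 mm ≈ 90.1 m.

90.1 m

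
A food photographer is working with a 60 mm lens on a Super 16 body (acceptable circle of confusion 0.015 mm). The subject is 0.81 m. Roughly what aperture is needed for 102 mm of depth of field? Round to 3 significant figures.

f/20.1

Write h = H − f = f²/(N·c). The thin-lens limits are Dn = s·h/(h + (s−f)) and Df = s·h/(h − (s−f)), so DoF = Df − Dn = 2·s·(s−f)·h / (h² − (s−f)²).
That is a quadratic in h: DoF·h² − 2·s·(s−f)·h − DoF·(s−f)² = 0 ⇒ h = (s−f)·(s + √(s² + DoF²)) / DoF = 750 × (810 + √(810² + 102²)) / 102 = 750 × (810 + 816.397) / 102 ≈ 11959 mm.
Then N = f²/(c·h) = 60² / (0.015 × 11959) = 3600 / 179.38 ≈ 20.1.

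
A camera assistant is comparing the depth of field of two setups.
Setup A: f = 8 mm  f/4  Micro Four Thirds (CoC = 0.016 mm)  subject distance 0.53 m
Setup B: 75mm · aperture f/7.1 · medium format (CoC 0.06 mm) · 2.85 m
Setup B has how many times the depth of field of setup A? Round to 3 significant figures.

1.65

Setup A: H = 8²/(4×0.016) + 8 ≈ 1008.0 mm; DoF = Df − Dn = 1108.79 − 348.23 ≈ 760.56 mm.
Setup B: H = 75²/(7.1×0.06) + 75 ≈ 13279.2 mm; DoF = Df − Dn = 3608.3 − 2355.1 ≈ 1253.2 mm.
Ratio = 1253.2 / 760.56 ≈ 1.65.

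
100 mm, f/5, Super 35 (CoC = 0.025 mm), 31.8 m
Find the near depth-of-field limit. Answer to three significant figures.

Hyperfocal distance H = f²/(N·c) + f = 100²/(5 × 0.025) + 100 = 10000/0.125 + 100 ≈ 80100.0 mm ≈ 80.10 m.
Near limit Dn = s·(H − f)/(H + s − 2f) = 31800 × (80100.0 − 100) / (80100.0 + 31800 − 2 × 100) = 31800 × 80000.0 / 111700.0 ≈ 22775 mm ≈ 22.8 m.

22.8 m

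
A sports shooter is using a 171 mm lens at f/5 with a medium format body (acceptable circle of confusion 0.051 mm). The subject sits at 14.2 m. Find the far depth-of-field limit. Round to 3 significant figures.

Hyperfocal distance H = f²/(N·c) + f = 171²/(5 × 0.051) + 171 = 29241/0.255 + 171 ≈ 114841.6 mm ≈ 114.8 m.
Far limit Df = s·(H − f)/(H − s) = 14200 × (114841.6 − 171) / (114841.6 − 14200) = 14200 × 114670.6 / 100641.6 ≈ 16179 mm ≈ 16.2 m.

16.2 m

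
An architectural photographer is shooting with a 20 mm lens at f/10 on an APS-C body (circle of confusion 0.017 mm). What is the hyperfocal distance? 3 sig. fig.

2.37 m

Hyperfocal distance H = f²/(N·c) + f = 20²/(10 × 0.017) + 20 = 400/0.17 + 20 ≈ 2372.9 mm ≈ 2.37 m.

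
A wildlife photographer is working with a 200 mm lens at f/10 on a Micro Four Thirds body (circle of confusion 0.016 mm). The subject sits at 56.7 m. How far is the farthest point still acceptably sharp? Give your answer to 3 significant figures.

73.3 m

Hyperfocal distance H = f²/(N·c) + f = 200²/(10 × 0.016) + 200 = 40000/0.16 + 200 ≈ 250200.0 mm ≈ 250.2 m.
Far limit Df = s·(H − f)/(H − s) = 56700 × (250200.0 − 200) / (250200.0 − 56700) = 56700 × 250000.0 / 193500.0 ≈ 73256 mm ≈ 73.3 m.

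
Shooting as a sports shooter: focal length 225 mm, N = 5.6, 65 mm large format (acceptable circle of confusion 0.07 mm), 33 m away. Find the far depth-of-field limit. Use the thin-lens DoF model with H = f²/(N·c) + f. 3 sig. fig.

Hyperfocal distance H = f²/(N·c) + f = 225²/(5.6 × 0.07) + 225 = 50625/0.392 + 225 ≈ 129370.4 mm ≈ 129.4 m.
Far limit Df = s·(H − f)/(H − s) = 33000 × (129370.4 − 225) / (129370.4 − 33000) = 33000 × 129145.4 / 96370.4 ≈ 44223 mm ≈ 44.2 m.

44.2 m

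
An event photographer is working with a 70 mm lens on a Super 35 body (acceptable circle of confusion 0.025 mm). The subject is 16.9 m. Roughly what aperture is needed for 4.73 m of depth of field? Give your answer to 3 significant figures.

Write h = H − f = f²/(N·c). The thin-lens limits are Dn = s·h/(h + (s−f)) and Df = s·h/(h − (s−f)), so DoF = Df − Dn = 2·s·(s−f)·h / (h² − (s−f)²).
That is a quadratic in h: DoF·h² − 2·s·(s−f)·h − DoF·(s−f)² = 0 ⇒ h = (s−f)·(s + √(s² + DoF²)) / DoF = 16830 × (16900 + √(16900² + 4730²)) / 4730 = 16830 × (16900 + 17549.4) / 4730 ≈ 122576 mm.
Then N = f²/(c·h) = 70² / (0.025 × 122576) = 4900 / 3064.4 ≈ 1.60.

f/1.60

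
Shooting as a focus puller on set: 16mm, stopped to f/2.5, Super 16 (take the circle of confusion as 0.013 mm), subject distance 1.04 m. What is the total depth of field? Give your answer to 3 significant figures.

275 mm

Hyperfocal distance H = f²/(N·c) + f = 16²/(2.5 × 0.013) + 16 = 256/0.0325 + 16 ≈ 7892.9 mm ≈ 7.893 m.
Near limit Dn = s·(H − f)/(H + s − 2f) = 1040 × (7892.9 − 16) / (7892.9 + 1040 − 2 × 16) = 1040 × 7876.9 / 8900.9 ≈ 920.35 mm.
Far limit Df = s·(H − f)/(H − s) = 1040 × (7892.9 − 16) / (7892.9 − 1040) = 1040 × 7876.9 / 6852.9 ≈ 1195.40 mm.
Depth of field = Df − Dn = 1195.40 − 920.35 ≈ 275.05 mm.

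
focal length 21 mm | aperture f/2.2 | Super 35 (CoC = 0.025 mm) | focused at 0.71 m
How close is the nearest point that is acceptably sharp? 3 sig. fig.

Hyperfocal distance H = f²/(N·c) + f = 21²/(2.2 × 0.025) + 21 = 441/0.055 + 21 ≈ 8039.2 mm ≈ 8.039 m.
Near limit Dn = s·(H − f)/(H + s − 2f) = 710 × (8039.2 − 21) / (8039.2 + 710 − 2 × 21) = 710 × 8018.2 / 8707.2 ≈ 653.82 mm ≈ 0.654 m.

0.654 m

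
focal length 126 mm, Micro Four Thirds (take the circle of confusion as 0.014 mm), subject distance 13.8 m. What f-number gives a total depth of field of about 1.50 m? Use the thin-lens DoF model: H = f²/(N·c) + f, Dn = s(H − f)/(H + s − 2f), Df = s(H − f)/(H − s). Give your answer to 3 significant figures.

Write h = H − f = f²/(N·c). The thin-lens limits are Dn = s·h/(h + (s−f)) and Df = s·h/(h − (s−f)), so DoF = Df − Dn = 2·s·(s−f)·h / (h² − (s−f)²).
That is a quadratic in h: DoF·h² − 2·s·(s−f)·h − DoF·(s−f)² = 0 ⇒ h = (s−f)·(s + √(s² + DoF²)) / DoF = 13674 × (13800 + √(13800² + 1500²)) / 1500 = 13674 × (13800 + 13881.3) / 1500 ≈ 252343 mm.
Then N = f²/(c·h) = 126² / (0.014 × 252343) = 15876 / 3532.8 ≈ 4.49.

f/4.49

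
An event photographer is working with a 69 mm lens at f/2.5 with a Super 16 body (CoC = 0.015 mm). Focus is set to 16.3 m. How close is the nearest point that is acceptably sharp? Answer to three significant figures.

Hyperfocal distance H = f²/(N·c) + f = 69²/(2.5 × 0.015) + 69 = 4761/0.0375 + 69 ≈ 127029.0 mm ≈ 127.0 m.
Near limit Dn = s·(H − f)/(H + s − 2f) = 16300 × (127029.0 − 69) / (127029.0 + 16300 − 2 × 69) = 16300 × 126960.0 / 143191.0 ≈ 14452 mm ≈ 14.5 m.

14.5 m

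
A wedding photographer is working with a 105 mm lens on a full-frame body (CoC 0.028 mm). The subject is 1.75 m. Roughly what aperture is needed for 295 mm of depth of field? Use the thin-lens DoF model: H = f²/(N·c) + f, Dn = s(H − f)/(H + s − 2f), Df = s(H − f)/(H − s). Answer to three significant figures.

Write h = H − f = f²/(N·c). The thin-lens limits are Dn = s·h/(h + (s−f)) and Df = s·h/(h − (s−f)), so DoF = Df − Dn = 2·s·(s−f)·h / (h² − (s−f)²).
That is a quadratic in h: DoF·h² − 2·s·(s−f)·h − DoF·(s−f)² = 0 ⇒ h = (s−f)·(s + √(s² + DoF²)) / DoF = 1645 × (1750 + √(1750² + 295²)) / 295 = 1645 × (1750 + 1774.69) / 295 ≈ 19655 mm.
Then N = f²/(c·h) = 105² / (0.028 × 19655) = 11025 / 550.33 ≈ 20.

f/20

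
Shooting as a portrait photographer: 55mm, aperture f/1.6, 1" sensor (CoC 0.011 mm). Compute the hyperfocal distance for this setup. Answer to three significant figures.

Hyperfocal distance H = f²/(N·c) + f = 55²/(1.6 × 0.011) + 55 = 3025/0.0176 + 55 ≈ 171930.0 mm ≈ 172 m.

172 m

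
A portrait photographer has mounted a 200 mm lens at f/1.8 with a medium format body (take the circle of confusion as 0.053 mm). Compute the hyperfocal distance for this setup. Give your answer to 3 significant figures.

419 m

Hyperfocal distance H = f²/(N·c) + f = 200²/(1.8 × 0.053) + 200 = 40000/0.0954 + 200 ≈ 419487.2 mm ≈ 419 m.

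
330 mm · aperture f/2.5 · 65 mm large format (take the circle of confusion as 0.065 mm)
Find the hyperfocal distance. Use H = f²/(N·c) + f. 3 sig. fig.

Hyperfocal distance H = f²/(N·c) + f = 330²/(2.5 × 0.065) + 330 = 108900/0.1625 + 330 ≈ 670483.8 mm ≈ 670 m.

670 m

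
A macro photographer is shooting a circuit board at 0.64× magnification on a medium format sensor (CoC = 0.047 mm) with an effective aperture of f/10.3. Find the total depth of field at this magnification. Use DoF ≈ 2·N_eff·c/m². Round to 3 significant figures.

At magnification m, DoF ≈ 2·N_eff·c/m² = 2 × 10.3 × 0.047 / 0.64² = 0.9682 / 0.4096 ≈ 2.36 mm.

2.36 mm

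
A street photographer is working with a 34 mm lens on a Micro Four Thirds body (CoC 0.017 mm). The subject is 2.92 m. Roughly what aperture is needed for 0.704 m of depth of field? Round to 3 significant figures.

Write h = H − f = f²/(N·c). The thin-lens limits are Dn = s·h/(h + (s−f)) and Df = s·h/(h − (s−f)), so DoF = Df − Dn = 2·s·(s−f)·h / (h² − (s−f)²).
That is a quadratic in h: DoF·h² − 2·s·(s−f)·h − DoF·(s−f)² = 0 ⇒ h = (s−f)·(s + √(s² + DoF²)) / DoF = 2886 × (2920 + √(2920² + 704²)) / 704 = 2886 × (2920 + 3003.67) / 704 ≈ 24284 mm.
Then N = f²/(c·h) = 34² / (0.017 × 24284) = 1156 / 412.82 ≈ 2.80.

f/2.80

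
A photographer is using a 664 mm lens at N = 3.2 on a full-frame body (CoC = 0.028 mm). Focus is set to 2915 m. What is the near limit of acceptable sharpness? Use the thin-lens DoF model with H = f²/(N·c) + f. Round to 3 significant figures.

Hyperfocal distance H = f²/(N·c) + f = 664²/(3.2 × 0.028) + 664 = 440896/0.0896 + 664 ≈ 4921378.3 mm ≈ 4921 m.
Near limit Dn = s·(H − f)/(H + s − 2f) = 2915000 × (4921378.3 − 664) / (4921378.3 + 2915000 − 2 × 664) = 2915000 × 4920714.3 / 7835050.3 ≈ 1830733 mm ≈ 1830 m.

1830 m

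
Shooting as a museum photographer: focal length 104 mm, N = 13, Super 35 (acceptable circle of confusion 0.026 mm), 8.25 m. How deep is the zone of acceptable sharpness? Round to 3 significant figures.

4.49 m

Hyperfocal distance H = f²/(N·c) + f = 104²/(13 × 0.026) + 104 = 10816/0.338 + 104 ≈ 32104.0 mm ≈ 32.10 m.
Near limit Dn = s·(H − f)/(H + s − 2f) = 8250 × (32104.0 − 104) / (32104.0 + 8250 − 2 × 104) = 8250 × 32000.0 / 40146.0 ≈ 6576.0 mm.
Far limit Df = s·(H − f)/(H − s) = 8250 × (32104.0 − 104) / (32104.0 − 8250) = 8250 × 32000.0 / 23854.0 ≈ 11067.3 mm.
Depth of field = Df − Dn = 11067.3 − 6576.0 ≈ 4491.3 mm ≈ 4.49 m.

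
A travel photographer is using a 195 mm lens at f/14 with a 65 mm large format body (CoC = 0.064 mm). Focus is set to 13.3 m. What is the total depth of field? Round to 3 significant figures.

Hyperfocal distance H = f²/(N·c) + f = 195²/(14 × 0.064) + 195 = 38025/0.896 + 195 ≈ 42633.6 mm ≈ 42.63 m.
Near limit Dn = s·(H − f)/(H + s − 2f) = 13300 × (42633.6 − 195) / (42633.6 + 13300 − 2 × 195) = 13300 × 42438.6 / 55543.6 ≈ 10162.0 mm.
Far limit Df = s·(H − f)/(H − s) = 13300 × (42633.6 − 195) / (42633.6 − 13300) = 13300 × 42438.6 / 29333.6 ≈ 19241.9 mm.
Depth of field = Df − Dn = 19241.9 − 10162.0 ≈ 9079.9 mm ≈ 9.08 m.

9.08 m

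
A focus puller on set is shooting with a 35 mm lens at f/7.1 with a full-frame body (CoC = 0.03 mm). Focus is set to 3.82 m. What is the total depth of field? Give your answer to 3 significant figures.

8.87 m

Hyperfocal distance H = f²/(N·c) + f = 35²/(7.1 × 0.03) + 35 = 1225/0.213 + 35 ≈ 5786.2 mm ≈ 5.786 m.
Near limit Dn = s·(H − f)/(H + s − 2f) = 3820 × (5786.2 − 35) / (5786.2 + 3820 − 2 × 35) = 3820 × 5751.2 / 9536.2 ≈ 2303.8 mm.
Far limit Df = s·(H − f)/(H − s) = 3820 × (5786.2 − 35) / (5786.2 − 3820) = 3820 × 5751.2 / 1966.2 ≈ 11173.7 mm.
Depth of field = Df − Dn = 11173.7 − 2303.8 ≈ 8869.9 mm ≈ 8.87 m.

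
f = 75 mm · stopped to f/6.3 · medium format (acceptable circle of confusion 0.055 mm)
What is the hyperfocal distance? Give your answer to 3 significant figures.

Hyperfocal distance H = f²/(N·c) + f = 75²/(6.3 × 0.055) + 75 = 5625/0.3465 + 75 ≈ 16308.8 mm ≈ 16.3 m.

16.3 m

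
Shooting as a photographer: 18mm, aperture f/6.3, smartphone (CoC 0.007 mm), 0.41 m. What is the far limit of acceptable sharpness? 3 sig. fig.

433 mm

Hyperfocal distance H = f²/(N·c) + f = 18²/(6.3 × 0.007) + 18 = 324/0.0441 + 18 ≈ 7364.9 mm ≈ 7.365 m.
Far limit Df = s·(H − f)/(H − s) = 410 × (7364.9 − 18) / (7364.9 − 410) = 410 × 7346.9 / 6954.9 ≈ 433.11 mm.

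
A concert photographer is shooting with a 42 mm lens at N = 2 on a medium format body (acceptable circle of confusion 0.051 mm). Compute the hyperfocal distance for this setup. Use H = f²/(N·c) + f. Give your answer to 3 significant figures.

Hyperfocal distance H = f²/(N·c) + f = 42²/(2 × 0.051) + 42 = 1764/0.102 + 42 ≈ 17336.1 mm ≈ 17.3 m.

17.3 m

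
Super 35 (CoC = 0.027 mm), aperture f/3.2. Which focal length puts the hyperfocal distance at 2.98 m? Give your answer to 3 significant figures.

From H = f²/(N·c) + f, with f ≪ H: f ≈ √(H·N·c) = √(2980 × 3.2 × 0.027) = √257.47 ≈ 16.05 mm.
Exact: f² + N·c·f − N·c·H = 0 ⇒ f = (−N·c + √((N·c)² + 4·N·c·H))/2 = (−0.0864 + √1029.9)/2 ≈ 16.003 mm ≈ 16.0 mm.

16.0 mm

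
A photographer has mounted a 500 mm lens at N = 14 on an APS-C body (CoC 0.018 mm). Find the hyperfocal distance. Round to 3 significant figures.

Hyperfocal distance H = f²/(N·c) + f = 500²/(14 × 0.018) + 500 = 250000/0.252 + 500 ≈ 992563.5 mm ≈ 993 m.

993 m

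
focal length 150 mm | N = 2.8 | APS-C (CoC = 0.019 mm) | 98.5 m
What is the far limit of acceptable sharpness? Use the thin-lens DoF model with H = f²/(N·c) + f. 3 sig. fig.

128 m

Hyperfocal distance H = f²/(N·c) + f = 150²/(2.8 × 0.019) + 150 = 22500/0.0532 + 150 ≈ 423082.3 mm ≈ 423.1 m.
Far limit Df = s·(H − f)/(H − s) = 98500 × (423082.3 − 150) / (423082.3 − 98500) = 98500 × 422932.3 / 324582.3 ≈ 128346 mm ≈ 128 m.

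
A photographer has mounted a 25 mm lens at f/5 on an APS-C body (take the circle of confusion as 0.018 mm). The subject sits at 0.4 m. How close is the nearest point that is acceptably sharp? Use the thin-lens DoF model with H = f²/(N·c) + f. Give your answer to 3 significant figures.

Hyperfocal distance H = f²/(N·c) + f = 25²/(5 × 0.018) + 25 = 625/0.09 + 25 ≈ 6969.4 mm ≈ 6.969 m.
Near limit Dn = s·(H − f)/(H + s − 2f) = 400 × (6969.4 − 25) / (6969.4 + 400 − 2 × 25) = 400 × 6944.4 / 7319.4 ≈ 379.51 mm.

380 mm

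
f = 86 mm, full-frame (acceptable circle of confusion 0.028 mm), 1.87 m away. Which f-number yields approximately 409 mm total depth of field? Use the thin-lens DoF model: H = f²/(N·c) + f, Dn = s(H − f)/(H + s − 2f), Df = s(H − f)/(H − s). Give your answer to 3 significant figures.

f/16

Write h = H − f = f²/(N·c). The thin-lens limits are Dn = s·h/(h + (s−f)) and Df = s·h/(h − (s−f)), so DoF = Df − Dn = 2·s·(s−f)·h / (h² − (s−f)²).
That is a quadratic in h: DoF·h² − 2·s·(s−f)·h − DoF·(s−f)² = 0 ⇒ h = (s−f)·(s + √(s² + DoF²)) / DoF = 1784 × (1870 + √(1870² + 409²)) / 409 = 1784 × (1870 + 1914.21) / 409 ≈ 16506 mm.
Then N = f²/(c·h) = 86² / (0.028 × 16506) = 7396 / 462.17 ≈ 16.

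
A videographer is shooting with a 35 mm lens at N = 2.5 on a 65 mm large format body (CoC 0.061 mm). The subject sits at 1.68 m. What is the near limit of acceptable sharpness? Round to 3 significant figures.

Hyperfocal distance H = f²/(N·c) + f = 35²/(2.5 × 0.061) + 35 = 1225/0.1525 + 35 ≈ 8067.8 mm ≈ 8.068 m.
Near limit Dn = s·(H − f)/(H + s − 2f) = 1680 × (8067.8 − 35) / (8067.8 + 1680 − 2 × 35) = 1680 × 8032.8 / 9677.8 ≈ 1394.4 mm ≈ 1.39 m.

1.39 m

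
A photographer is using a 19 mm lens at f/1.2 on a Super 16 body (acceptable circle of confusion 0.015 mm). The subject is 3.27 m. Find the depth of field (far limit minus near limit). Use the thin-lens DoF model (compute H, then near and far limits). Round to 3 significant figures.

Hyperfocal distance H = f²/(N·c) + f = 19²/(1.2 × 0.015) + 19 = 361/0.018 + 19 ≈ 20074.6 mm ≈ 20.07 m.
Near limit Dn = s·(H − f)/(H + s − 2f) = 3270 × (20074.6 − 19) / (20074.6 + 3270 − 2 × 19) = 3270 × 20055.6 / 23306.6 ≈ 2813.9 mm.
Far limit Df = s·(H − f)/(H − s) = 3270 × (20074.6 − 19) / (20074.6 − 3270) = 3270 × 20055.6 / 16804.6 ≈ 3902.6 mm.
Depth of field = Df − Dn = 3902.6 − 2813.9 ≈ 1088.7 mm ≈ 1.09 m.

1.09 m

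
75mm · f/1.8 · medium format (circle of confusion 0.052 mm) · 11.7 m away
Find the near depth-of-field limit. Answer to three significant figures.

9.80 m

Hyperfocal distance H = f²/(N·c) + f = 75²/(1.8 × 0.052) + 75 = 5625/0.0936 + 75 ≈ 60171.2 mm ≈ 60.17 m.
Near limit Dn = s·(H − f)/(H + s − 2f) = 11700 × (60171.2 − 75) / (60171.2 + 11700 − 2 × 75) = 11700 × 60096.2 / 71721.2 ≈ 9803.6 mm ≈ 9.80 m.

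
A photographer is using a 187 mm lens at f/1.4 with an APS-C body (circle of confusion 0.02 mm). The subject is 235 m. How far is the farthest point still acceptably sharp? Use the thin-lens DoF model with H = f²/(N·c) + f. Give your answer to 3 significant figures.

Hyperfocal distance H = f²/(N·c) + f = 187²/(1.4 × 0.02) + 187 = 34969/0.028 + 187 ≈ 1249079.9 mm ≈ 1249 m.
Far limit Df = s·(H − f)/(H − s) = 235000 × (1249079.9 − 187) / (1249079.9 − 235000) = 235000 × 1248892.9 / 1014079.9 ≈ 289415 mm ≈ 289 m.

289 m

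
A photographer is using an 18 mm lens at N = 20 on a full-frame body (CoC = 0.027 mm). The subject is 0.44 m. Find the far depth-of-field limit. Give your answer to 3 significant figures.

1.48 m

Hyperfocal distance H = f²/(N·c) + f = 18²/(20 × 0.027) + 18 = 324/0.54 + 18 ≈ 618.0 mm ≈ 0.618 m.
Far limit Df = s·(H − f)/(H − s) = 440 × (618.0 − 18) / (618.0 − 440) = 440 × 600.0 / 178.0 ≈ 1483.1 mm ≈ 1.48 m.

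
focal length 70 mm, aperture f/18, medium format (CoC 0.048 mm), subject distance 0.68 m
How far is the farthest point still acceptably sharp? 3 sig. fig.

Hyperfocal distance H = f²/(N·c) + f = 70²/(18 × 0.048) + 70 = 4900/0.864 + 70 ≈ 5741.3 mm ≈ 5.741 m.
Far limit Df = s·(H − f)/(H − s) = 680 × (5741.3 − 70) / (5741.3 − 680) = 680 × 5671.3 / 5061.3 ≈ 761.96 mm ≈ 0.762 m.

0.762 m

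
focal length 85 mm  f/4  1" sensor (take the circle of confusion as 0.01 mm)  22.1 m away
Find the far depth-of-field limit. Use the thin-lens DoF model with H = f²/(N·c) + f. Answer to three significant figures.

Hyperfocal distance H = f²/(N·c) + f = 85²/(4 × 0.01) + 85 = 7225/0.04 + 85 ≈ 180710.0 mm ≈ 180.7 m.
Far limit Df = s·(H − f)/(H − s) = 22100 × (180710.0 − 85) / (180710.0 − 22100) = 22100 × 180625.0 / 158610.0 ≈ 25167 mm ≈ 25.2 m.

25.2 m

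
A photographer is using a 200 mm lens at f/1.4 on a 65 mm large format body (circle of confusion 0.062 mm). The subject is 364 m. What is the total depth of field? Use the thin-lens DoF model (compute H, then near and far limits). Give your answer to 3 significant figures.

Hyperfocal distance H = f²/(N·c) + f = 200²/(1.4 × 0.062) + 200 = 40000/0.0868 + 200 ≈ 461029.5 mm ≈ 461.0 m.
Near limit Dn = s·(H − f)/(H + s − 2f) = 364000 × (461029.5 − 200) / (461029.5 + 364000 − 2 × 200) = 364000 × 460829.5 / 824629.5 ≈ 203415 mm.
Far limit Df = s·(H − f)/(H − s) = 364000 × (461029.5 − 200) / (461029.5 − 364000) = 364000 × 460829.5 / 97029.5 ≈ 1728773 mm.
Depth of field = Df − Dn = 1728773 − 203415 ≈ 1525358 mm ≈ 1530 m.

1530 m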